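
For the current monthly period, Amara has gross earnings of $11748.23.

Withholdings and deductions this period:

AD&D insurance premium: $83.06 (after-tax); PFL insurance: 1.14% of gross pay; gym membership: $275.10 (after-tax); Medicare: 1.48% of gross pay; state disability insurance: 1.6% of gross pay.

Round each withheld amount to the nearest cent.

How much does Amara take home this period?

State disability insurance: $11748.23 × 0.016 = $187.97
Medicare: $11748.23 × 0.0148 = $173.87
PFL insurance: $11748.23 × 0.0114 = $133.93
AD&D insurance premium: $83.06
Gym membership: $275.10
Total deductions = $187.97 + $173.87 + $133.93 + $83.06 + $275.10 = $853.93
Net pay = $11748.23 − $853.93 = $10894.30

$10894.30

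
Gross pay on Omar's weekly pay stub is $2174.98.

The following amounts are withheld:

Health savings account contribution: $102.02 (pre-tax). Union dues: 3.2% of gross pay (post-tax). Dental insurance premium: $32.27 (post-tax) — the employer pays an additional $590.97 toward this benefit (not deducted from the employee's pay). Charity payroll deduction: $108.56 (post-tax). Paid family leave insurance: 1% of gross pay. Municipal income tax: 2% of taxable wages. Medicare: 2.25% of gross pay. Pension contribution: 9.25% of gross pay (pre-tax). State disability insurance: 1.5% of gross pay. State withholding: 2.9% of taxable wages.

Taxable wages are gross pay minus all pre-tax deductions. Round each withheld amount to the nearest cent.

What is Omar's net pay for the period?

$1466.31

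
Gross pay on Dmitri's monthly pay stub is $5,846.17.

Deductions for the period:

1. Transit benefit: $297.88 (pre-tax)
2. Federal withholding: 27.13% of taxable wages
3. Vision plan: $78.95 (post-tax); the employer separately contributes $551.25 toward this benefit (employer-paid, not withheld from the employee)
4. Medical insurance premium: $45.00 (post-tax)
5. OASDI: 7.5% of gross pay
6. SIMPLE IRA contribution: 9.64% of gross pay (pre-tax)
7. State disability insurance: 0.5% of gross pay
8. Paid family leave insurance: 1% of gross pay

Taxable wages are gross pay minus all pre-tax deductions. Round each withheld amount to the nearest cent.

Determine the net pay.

$2,982.27

Transit benefit: $297.88
SIMPLE IRA contribution: $5,846.17 × 0.0964 = $563.57
Pre-tax total = $297.88 + $563.57 = $861.45
Taxable wages = $5,846.17 − $861.45 = $4,984.72
Federal withholding: $4,984.72 × 0.2713 = $1,352.35
OASDI: $5,846.17 × 0.075 = $438.46
State disability insurance: $5,846.17 × 0.005 = $29.23
Paid family leave insurance: $5,846.17 × 0.01 = $58.46
Medical insurance premium: $45.00
Vision plan: $78.95
(Employer's $551.25 toward vision plan is not withheld from the employee.)
Total deductions = $297.88 + $563.57 + $1,352.35 + $438.46 + $29.23 + $58.46 + $45.00 + $78.95 = $2,863.90
Net pay = $5,846.17 − $2,863.90 = $2,982.27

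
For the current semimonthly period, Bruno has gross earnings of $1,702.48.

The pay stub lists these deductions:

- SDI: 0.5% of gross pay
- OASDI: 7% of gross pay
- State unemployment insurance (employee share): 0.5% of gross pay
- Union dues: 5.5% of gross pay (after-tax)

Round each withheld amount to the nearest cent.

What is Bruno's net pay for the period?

$1,472.65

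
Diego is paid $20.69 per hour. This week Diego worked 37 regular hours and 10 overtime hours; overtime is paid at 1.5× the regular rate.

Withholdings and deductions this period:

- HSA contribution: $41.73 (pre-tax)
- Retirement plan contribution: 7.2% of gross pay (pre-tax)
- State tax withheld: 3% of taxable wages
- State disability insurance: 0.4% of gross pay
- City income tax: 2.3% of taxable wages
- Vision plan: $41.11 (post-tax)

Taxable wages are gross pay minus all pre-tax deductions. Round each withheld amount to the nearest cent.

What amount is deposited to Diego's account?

Regular pay: 37 × $20.69 = $765.53
Overtime pay: 10 × $20.69 × 1.5 = $310.35
Gross pay = $765.53 + $310.35 = $1075.88
Retirement plan contribution: $1075.88 × 0.072 = $77.46
HSA contribution: $41.73
Pre-tax total = $77.46 + $41.73 = $119.19
Taxable wages = $1075.88 − $119.19 = $956.69
City income tax: $956.69 × 0.023 = $22.00
State tax withheld: $956.69 × 0.03 = $28.70
State disability insurance: $1075.88 × 0.004 = $4.30
Vision plan: $41.11
Total deductions = $77.46 + $41.73 + $22.00 + $28.70 + $4.30 + $41.11 = $215.30
Net pay = $1075.88 − $215.30 = $860.58

$860.58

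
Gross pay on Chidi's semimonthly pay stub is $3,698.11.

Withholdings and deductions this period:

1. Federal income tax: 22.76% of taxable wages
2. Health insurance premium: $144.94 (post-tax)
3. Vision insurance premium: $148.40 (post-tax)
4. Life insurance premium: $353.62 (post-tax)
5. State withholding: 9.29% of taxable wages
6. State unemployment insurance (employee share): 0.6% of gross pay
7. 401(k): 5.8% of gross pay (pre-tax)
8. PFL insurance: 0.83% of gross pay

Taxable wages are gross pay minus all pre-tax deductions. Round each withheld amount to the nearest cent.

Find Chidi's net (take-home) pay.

$1,667.28

401(k): $3,698.11 × 0.058 = $214.49
Taxable wages = $3,698.11 − $214.49 = $3,483.62
Federal income tax: $3,483.62 × 0.2276 = $792.87
State withholding: $3,483.62 × 0.0929 = $323.63
State unemployment insurance (employee share): $3,698.11 × 0.006 = $22.19
PFL insurance: $3,698.11 × 0.0083 = $30.69
Vision insurance premium: $148.40
Health insurance premium: $144.94
Life insurance premium: $353.62
Total deductions = $214.49 + $792.87 + $323.63 + $22.19 + $30.69 + $148.40 + $144.94 + $353.62 = $2,030.83
Net pay = $3,698.11 − $2,030.83 = $1,667.28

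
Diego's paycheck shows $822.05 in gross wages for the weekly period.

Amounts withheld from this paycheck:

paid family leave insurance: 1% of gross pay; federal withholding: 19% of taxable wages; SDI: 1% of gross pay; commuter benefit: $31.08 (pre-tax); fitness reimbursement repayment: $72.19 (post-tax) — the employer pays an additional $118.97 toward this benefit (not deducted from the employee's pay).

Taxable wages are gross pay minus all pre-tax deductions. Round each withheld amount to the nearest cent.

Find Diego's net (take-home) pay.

Commuter benefit: $31.08
Taxable wages = $822.05 − $31.08 = $790.97
Federal withholding: $790.97 × 0.19 = $150.28
Paid family leave insurance: $822.05 × 0.01 = $8.22
SDI: $822.05 × 0.01 = $8.22
Fitness reimbursement repayment: $72.19
(Employer's $118.97 toward fitness reimbursement repayment is not withheld from the employee.)
Total deductions = $31.08 + $150.28 + $8.22 + $8.22 + $72.19 = $269.99
Net pay = $822.05 − $269.99 = $552.06

$552.06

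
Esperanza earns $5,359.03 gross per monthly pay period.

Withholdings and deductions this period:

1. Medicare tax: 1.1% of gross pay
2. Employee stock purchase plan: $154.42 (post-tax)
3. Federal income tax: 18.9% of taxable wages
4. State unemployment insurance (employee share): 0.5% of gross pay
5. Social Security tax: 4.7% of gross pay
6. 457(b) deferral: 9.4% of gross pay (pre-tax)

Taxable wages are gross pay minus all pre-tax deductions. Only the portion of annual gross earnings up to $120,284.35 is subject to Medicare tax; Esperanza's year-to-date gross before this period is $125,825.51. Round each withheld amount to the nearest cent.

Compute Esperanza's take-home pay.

457(b) deferral: $5,359.03 × 0.094 = $503.75
Taxable wages = $5,359.03 − $503.75 = $4,855.28
Federal income tax: $4,855.28 × 0.189 = $917.65
Medicare tax: annual cap $120,284.35 already reached (YTD $125,825.51), so $0.00
Social Security tax: $5,359.03 × 0.047 = $251.87
State unemployment insurance (employee share): $5,359.03 × 0.005 = $26.80
Employee stock purchase plan: $154.42
Total deductions = $503.75 + $917.65 + $0.00 + $251.87 + $26.80 + $154.42 = $1,854.49
Net pay = $5,359.03 − $1,854.49 = $3,504.54

$3,504.54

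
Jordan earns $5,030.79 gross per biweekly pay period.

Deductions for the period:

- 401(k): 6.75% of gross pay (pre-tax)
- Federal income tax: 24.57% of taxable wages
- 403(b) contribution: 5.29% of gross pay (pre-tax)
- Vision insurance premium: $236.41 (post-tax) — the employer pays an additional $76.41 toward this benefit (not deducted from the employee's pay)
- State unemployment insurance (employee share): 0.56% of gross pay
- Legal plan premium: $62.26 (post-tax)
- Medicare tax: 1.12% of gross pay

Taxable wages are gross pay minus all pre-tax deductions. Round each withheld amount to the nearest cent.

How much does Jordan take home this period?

403(b) contribution: $5,030.79 × 0.0529 = $266.13
401(k): $5,030.79 × 0.0675 = $339.58
Pre-tax total = $266.13 + $339.58 = $605.71
Taxable wages = $5,030.79 − $605.71 = $4,425.08
Federal income tax: $4,425.08 × 0.2457 = $1,087.24
Medicare tax: $5,030.79 × 0.0112 = $56.34
State unemployment insurance (employee share): $5,030.79 × 0.0056 = $28.17
Legal plan premium: $62.26
Vision insurance premium: $236.41
(Employer's $76.41 toward vision insurance premium is not withheld from the employee.)
Total deductions = $266.13 + $339.58 + $1,087.24 + $56.34 + $28.17 + $62.26 + $236.41 = $2,076.13
Net pay = $5,030.79 − $2,076.13 = $2,954.66

$2,954.66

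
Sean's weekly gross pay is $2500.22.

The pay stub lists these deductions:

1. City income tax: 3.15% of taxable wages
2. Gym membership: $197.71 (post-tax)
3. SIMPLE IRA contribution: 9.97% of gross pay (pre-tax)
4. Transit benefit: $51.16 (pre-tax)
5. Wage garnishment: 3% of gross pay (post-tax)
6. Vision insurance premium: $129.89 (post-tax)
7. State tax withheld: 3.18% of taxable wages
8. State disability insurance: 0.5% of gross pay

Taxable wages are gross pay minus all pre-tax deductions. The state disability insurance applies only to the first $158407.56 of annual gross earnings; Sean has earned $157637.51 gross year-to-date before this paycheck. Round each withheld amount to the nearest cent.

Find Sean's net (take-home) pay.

$1654.09

Transit benefit: $51.16
SIMPLE IRA contribution: $2500.22 × 0.0997 = $249.27
Pre-tax total = $51.16 + $249.27 = $300.43
Taxable wages = $2500.22 − $300.43 = $2199.79
State tax withheld: $2199.79 × 0.0318 = $69.95
City income tax: $2199.79 × 0.0315 = $69.29
State disability insurance: only $158407.56 − $157637.51 = $770.05 of this check is subject → $770.05 × 0.005 = $3.85
Vision insurance premium: $129.89
Gym membership: $197.71
Wage garnishment: $2500.22 × 0.03 = $75.01
Total deductions = $51.16 + $249.27 + $69.95 + $69.29 + $3.85 + $129.89 + $197.71 + $75.01 = $846.13
Net pay = $2500.22 − $846.13 = $1654.09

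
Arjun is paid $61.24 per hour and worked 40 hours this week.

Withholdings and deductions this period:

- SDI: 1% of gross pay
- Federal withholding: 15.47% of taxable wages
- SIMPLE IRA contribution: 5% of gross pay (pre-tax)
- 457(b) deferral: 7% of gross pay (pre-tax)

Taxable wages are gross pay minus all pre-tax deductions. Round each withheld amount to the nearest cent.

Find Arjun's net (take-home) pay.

Gross pay: 40 × $61.24 = $2449.60
457(b) deferral: $2449.60 × 0.07 = $171.47
SIMPLE IRA contribution: $2449.60 × 0.05 = $122.48
Pre-tax total = $171.47 + $122.48 = $293.95
Taxable wages = $2449.60 − $293.95 = $2155.65
Federal withholding: $2155.65 × 0.1547 = $333.48
SDI: $2449.60 × 0.01 = $24.50
Total deductions = $171.47 + $122.48 + $333.48 + $24.50 = $651.93
Net pay = $2449.60 − $651.93 = $1797.67

$1797.67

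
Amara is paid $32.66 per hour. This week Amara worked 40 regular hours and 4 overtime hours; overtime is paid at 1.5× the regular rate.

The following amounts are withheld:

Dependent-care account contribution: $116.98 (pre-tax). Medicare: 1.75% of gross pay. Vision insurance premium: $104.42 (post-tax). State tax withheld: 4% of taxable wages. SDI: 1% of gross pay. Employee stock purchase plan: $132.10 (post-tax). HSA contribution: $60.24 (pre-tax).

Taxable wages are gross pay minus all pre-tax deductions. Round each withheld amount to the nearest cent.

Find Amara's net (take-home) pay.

$994.30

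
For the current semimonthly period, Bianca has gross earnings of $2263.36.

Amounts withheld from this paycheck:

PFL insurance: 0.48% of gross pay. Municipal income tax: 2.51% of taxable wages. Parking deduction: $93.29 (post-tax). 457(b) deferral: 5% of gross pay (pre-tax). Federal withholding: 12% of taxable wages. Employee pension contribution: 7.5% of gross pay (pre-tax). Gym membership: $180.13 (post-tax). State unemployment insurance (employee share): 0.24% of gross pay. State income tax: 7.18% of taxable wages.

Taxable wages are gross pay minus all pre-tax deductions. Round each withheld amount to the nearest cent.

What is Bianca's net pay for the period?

Employee pension contribution: $2263.36 × 0.075 = $169.75
457(b) deferral: $2263.36 × 0.05 = $113.17
Pre-tax total = $169.75 + $113.17 = $282.92
Taxable wages = $2263.36 − $282.92 = $1980.44
Municipal income tax: $1980.44 × 0.0251 = $49.71
Federal withholding: $1980.44 × 0.12 = $237.65
State income tax: $1980.44 × 0.0718 = $142.20
PFL insurance: $2263.36 × 0.0048 = $10.86
State unemployment insurance (employee share): $2263.36 × 0.0024 = $5.43
Gym membership: $180.13
Parking deduction: $93.29
Total deductions = $169.75 + $113.17 + $49.71 + $237.65 + $142.20 + $10.86 + $5.43 + $180.13 + $93.29 = $1002.19
Net pay = $2263.36 − $1002.19 = $1261.17

$1261.17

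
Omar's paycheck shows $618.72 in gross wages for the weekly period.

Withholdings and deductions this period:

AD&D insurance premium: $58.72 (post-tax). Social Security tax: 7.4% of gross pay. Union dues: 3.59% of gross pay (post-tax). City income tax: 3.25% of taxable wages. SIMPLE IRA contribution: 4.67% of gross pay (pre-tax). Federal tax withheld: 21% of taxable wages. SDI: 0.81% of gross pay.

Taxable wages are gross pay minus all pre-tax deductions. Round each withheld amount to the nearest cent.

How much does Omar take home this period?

SIMPLE IRA contribution: $618.72 × 0.0467 = $28.89
Taxable wages = $618.72 − $28.89 = $589.83
City income tax: $589.83 × 0.0325 = $19.17
Federal tax withheld: $589.83 × 0.21 = $123.86
SDI: $618.72 × 0.0081 = $5.01
Social Security tax: $618.72 × 0.074 = $45.79
AD&D insurance premium: $58.72
Union dues: $618.72 × 0.0359 = $22.21
Total deductions = $28.89 + $19.17 + $123.86 + $5.01 + $45.79 + $58.72 + $22.21 = $303.65
Net pay = $618.72 − $303.65 = $315.07

$315.07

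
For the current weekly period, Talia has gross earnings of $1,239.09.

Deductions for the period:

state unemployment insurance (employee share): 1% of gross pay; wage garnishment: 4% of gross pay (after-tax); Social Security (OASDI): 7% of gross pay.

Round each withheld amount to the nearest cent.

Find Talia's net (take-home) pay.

Social Security (OASDI): $1,239.09 × 0.07 = $86.74
State unemployment insurance (employee share): $1,239.09 × 0.01 = $12.39
Wage garnishment: $1,239.09 × 0.04 = $49.56
Total deductions = $86.74 + $12.39 + $49.56 = $148.69
Net pay = $1,239.09 − $148.69 = $1,090.40

$1,090.40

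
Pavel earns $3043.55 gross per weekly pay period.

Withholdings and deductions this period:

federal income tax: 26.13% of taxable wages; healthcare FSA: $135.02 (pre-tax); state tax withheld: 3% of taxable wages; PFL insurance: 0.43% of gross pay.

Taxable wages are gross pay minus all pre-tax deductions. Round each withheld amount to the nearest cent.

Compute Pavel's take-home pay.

Healthcare FSA: $135.02
Taxable wages = $3043.55 − $135.02 = $2908.53
State tax withheld: $2908.53 × 0.03 = $87.26
Federal income tax: $2908.53 × 0.2613 = $760.00
PFL insurance: $3043.55 × 0.0043 = $13.09
Total deductions = $135.02 + $87.26 + $760.00 + $13.09 = $995.37
Net pay = $3043.55 − $995.37 = $2048.18

$2048.18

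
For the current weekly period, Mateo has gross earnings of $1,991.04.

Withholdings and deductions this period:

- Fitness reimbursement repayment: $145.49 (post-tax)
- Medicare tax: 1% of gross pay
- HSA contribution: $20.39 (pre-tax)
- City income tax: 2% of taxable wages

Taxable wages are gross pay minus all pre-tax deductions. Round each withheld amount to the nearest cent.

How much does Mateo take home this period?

$1,765.84

HSA contribution: $20.39
Taxable wages = $1,991.04 − $20.39 = $1,970.65
City income tax: $1,970.65 × 0.02 = $39.41
Medicare tax: $1,991.04 × 0.01 = $19.91
Fitness reimbursement repayment: $145.49
Total deductions = $20.39 + $39.41 + $19.91 + $145.49 = $225.20
Net pay = $1,991.04 − $225.20 = $1,765.84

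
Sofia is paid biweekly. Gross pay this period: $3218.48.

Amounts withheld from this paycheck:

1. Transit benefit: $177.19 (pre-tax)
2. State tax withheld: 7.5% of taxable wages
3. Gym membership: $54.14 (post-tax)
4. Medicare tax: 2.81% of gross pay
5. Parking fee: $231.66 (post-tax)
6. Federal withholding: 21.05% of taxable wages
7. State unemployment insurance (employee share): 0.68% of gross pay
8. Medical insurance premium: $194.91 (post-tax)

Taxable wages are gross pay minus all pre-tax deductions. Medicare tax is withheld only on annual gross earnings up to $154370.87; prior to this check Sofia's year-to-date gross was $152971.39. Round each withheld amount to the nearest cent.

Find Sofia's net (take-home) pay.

$1631.07

Transit benefit: $177.19
Taxable wages = $3218.48 − $177.19 = $3041.29
Federal withholding: $3041.29 × 0.2105 = $640.19
State tax withheld: $3041.29 × 0.075 = $228.10
Medicare tax: only $154370.87 − $152971.39 = $1399.48 of this check is subject → $1399.48 × 0.0281 = $39.33
State unemployment insurance (employee share): $3218.48 × 0.0068 = $21.89
Gym membership: $54.14
Medical insurance premium: $194.91
Parking fee: $231.66
Total deductions = $177.19 + $640.19 + $228.10 + $39.33 + $21.89 + $54.14 + $194.91 + $231.66 = $1587.41
Net pay = $3218.48 − $1587.41 = $1631.07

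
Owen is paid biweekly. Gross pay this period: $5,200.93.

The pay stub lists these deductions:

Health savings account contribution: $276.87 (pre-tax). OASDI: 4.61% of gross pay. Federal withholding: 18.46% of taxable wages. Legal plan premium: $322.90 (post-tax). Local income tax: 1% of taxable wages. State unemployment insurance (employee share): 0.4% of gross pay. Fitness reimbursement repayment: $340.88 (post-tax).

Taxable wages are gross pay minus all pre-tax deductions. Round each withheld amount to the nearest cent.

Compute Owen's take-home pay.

Health savings account contribution: $276.87
Taxable wages = $5,200.93 − $276.87 = $4,924.06
Federal withholding: $4,924.06 × 0.1846 = $908.98
Local income tax: $4,924.06 × 0.01 = $49.24
State unemployment insurance (employee share): $5,200.93 × 0.004 = $20.80
OASDI: $5,200.93 × 0.0461 = $239.76
Fitness reimbursement repayment: $340.88
Legal plan premium: $322.90
Total deductions = $276.87 + $908.98 + $49.24 + $20.80 + $239.76 + $340.88 + $322.90 = $2,159.43
Net pay = $5,200.93 − $2,159.43 = $3,041.50

$3,041.50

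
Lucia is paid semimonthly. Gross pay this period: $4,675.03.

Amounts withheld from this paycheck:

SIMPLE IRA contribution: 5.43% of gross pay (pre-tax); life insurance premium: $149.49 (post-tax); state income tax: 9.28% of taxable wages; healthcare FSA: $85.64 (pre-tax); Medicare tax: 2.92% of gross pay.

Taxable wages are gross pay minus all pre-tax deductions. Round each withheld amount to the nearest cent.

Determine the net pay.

$3,647.20

Healthcare FSA: $85.64
SIMPLE IRA contribution: $4,675.03 × 0.0543 = $253.85
Pre-tax total = $85.64 + $253.85 = $339.49
Taxable wages = $4,675.03 − $339.49 = $4,335.54
State income tax: $4,335.54 × 0.0928 = $402.34
Medicare tax: $4,675.03 × 0.0292 = $136.51
Life insurance premium: $149.49
Total deductions = $85.64 + $253.85 + $402.34 + $136.51 + $149.49 = $1,027.83
Net pay = $4,675.03 − $1,027.83 = $3,647.20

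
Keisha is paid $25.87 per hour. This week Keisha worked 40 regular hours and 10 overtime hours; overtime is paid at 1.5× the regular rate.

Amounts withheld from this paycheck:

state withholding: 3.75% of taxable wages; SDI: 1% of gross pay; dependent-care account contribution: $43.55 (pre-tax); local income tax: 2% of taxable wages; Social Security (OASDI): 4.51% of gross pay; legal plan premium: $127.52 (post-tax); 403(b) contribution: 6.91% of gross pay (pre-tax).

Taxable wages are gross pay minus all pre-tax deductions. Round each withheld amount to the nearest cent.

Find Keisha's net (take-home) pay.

Regular pay: 40 × $25.87 = $1,034.80
Overtime pay: 10 × $25.87 × 1.5 = $388.05
Gross pay = $1,034.80 + $388.05 = $1,422.85
Dependent-care account contribution: $43.55
403(b) contribution: $1,422.85 × 0.0691 = $98.32
Pre-tax total = $43.55 + $98.32 = $141.87
Taxable wages = $1,422.85 − $141.87 = $1,280.98
State withholding: $1,280.98 × 0.0375 = $48.04
Local income tax: $1,280.98 × 0.02 = $25.62
Social Security (OASDI): $1,422.85 × 0.0451 = $64.17
SDI: $1,422.85 × 0.01 = $14.23
Legal plan premium: $127.52
Total deductions = $43.55 + $98.32 + $48.04 + $25.62 + $64.17 + $14.23 + $127.52 = $421.45
Net pay = $1,422.85 − $421.45 = $1,001.40

$1,001.40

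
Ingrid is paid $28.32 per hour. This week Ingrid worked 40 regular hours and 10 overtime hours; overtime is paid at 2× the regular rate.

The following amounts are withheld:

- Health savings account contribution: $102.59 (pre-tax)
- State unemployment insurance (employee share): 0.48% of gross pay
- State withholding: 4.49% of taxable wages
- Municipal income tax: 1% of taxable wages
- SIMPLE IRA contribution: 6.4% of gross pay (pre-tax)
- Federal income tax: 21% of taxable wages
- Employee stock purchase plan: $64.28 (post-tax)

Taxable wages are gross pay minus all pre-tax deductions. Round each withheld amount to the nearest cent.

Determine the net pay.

$1,021.29

Regular pay: 40 × $28.32 = $1,132.80
Overtime pay: 10 × $28.32 × 2 = $566.40
Gross pay = $1,132.80 + $566.40 = $1,699.20
Health savings account contribution: $102.59
SIMPLE IRA contribution: $1,699.20 × 0.064 = $108.75
Pre-tax total = $102.59 + $108.75 = $211.34
Taxable wages = $1,699.20 − $211.34 = $1,487.86
Municipal income tax: $1,487.86 × 0.01 = $14.88
Federal income tax: $1,487.86 × 0.21 = $312.45
State withholding: $1,487.86 × 0.0449 = $66.80
State unemployment insurance (employee share): $1,699.20 × 0.0048 = $8.16
Employee stock purchase plan: $64.28
Total deductions = $102.59 + $108.75 + $14.88 + $312.45 + $66.80 + $8.16 + $64.28 = $677.91
Net pay = $1,699.20 − $677.91 = $1,021.29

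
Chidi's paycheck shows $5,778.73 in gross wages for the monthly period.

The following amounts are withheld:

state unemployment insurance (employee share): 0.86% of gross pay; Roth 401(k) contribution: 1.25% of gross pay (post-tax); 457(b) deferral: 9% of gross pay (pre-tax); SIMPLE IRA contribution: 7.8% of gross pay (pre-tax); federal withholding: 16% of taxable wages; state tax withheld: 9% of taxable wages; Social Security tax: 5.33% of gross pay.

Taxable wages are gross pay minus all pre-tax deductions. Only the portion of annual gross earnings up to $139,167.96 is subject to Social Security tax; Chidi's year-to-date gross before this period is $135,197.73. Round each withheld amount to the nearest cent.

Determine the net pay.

$3,272.39

457(b) deferral: $5,778.73 × 0.09 = $520.09
SIMPLE IRA contribution: $5,778.73 × 0.078 = $450.74
Pre-tax total = $520.09 + $450.74 = $970.83
Taxable wages = $5,778.73 − $970.83 = $4,807.90
State tax withheld: $4,807.90 × 0.09 = $432.71
Federal withholding: $4,807.90 × 0.16 = $769.26
Social Security tax: only $139,167.96 − $135,197.73 = $3,970.23 of this check is subject → $3,970.23 × 0.0533 = $211.61
State unemployment insurance (employee share): $5,778.73 × 0.0086 = $49.70
Roth 401(k) contribution: $5,778.73 × 0.0125 = $72.23
Total deductions = $520.09 + $450.74 + $432.71 + $769.26 + $211.61 + $49.70 + $72.23 = $2,506.34
Net pay = $5,778.73 − $2,506.34 = $3,272.39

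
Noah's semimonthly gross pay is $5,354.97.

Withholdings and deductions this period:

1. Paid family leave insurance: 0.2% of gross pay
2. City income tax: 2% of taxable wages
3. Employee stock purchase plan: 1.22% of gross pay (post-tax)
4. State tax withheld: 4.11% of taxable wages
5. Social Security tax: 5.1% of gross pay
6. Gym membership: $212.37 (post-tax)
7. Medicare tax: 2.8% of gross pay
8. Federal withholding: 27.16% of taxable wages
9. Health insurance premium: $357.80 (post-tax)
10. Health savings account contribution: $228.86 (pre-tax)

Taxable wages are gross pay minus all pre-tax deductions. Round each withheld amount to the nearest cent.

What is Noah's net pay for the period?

Health savings account contribution: $228.86
Taxable wages = $5,354.97 − $228.86 = $5,126.11
City income tax: $5,126.11 × 0.02 = $102.52
State tax withheld: $5,126.11 × 0.0411 = $210.68
Federal withholding: $5,126.11 × 0.2716 = $1,392.25
Paid family leave insurance: $5,354.97 × 0.002 = $10.71
Social Security tax: $5,354.97 × 0.051 = $273.10
Medicare tax: $5,354.97 × 0.028 = $149.94
Gym membership: $212.37
Employee stock purchase plan: $5,354.97 × 0.0122 = $65.33
Health insurance premium: $357.80
Total deductions = $228.86 + $102.52 + $210.68 + $1,392.25 + $10.71 + $273.10 + $149.94 + $212.37 + $65.33 + $357.80 = $3,003.56
Net pay = $5,354.97 − $3,003.56 = $2,351.41

$2,351.41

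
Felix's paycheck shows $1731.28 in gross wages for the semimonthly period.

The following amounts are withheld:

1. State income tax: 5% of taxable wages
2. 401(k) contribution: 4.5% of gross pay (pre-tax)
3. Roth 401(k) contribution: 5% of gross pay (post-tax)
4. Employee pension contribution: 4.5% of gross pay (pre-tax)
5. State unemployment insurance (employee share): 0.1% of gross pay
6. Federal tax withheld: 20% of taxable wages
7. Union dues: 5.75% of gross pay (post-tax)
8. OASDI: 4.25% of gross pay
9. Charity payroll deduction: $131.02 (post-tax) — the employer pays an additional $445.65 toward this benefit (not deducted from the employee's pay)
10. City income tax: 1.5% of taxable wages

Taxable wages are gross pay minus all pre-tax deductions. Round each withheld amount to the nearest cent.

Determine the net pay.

401(k) contribution: $1731.28 × 0.045 = $77.91
Employee pension contribution: $1731.28 × 0.045 = $77.91
Pre-tax total = $77.91 + $77.91 = $155.82
Taxable wages = $1731.28 − $155.82 = $1575.46
State income tax: $1575.46 × 0.05 = $78.77
Federal tax withheld: $1575.46 × 0.2 = $315.09
City income tax: $1575.46 × 0.015 = $23.63
OASDI: $1731.28 × 0.0425 = $73.58
State unemployment insurance (employee share): $1731.28 × 0.001 = $1.73
Roth 401(k) contribution: $1731.28 × 0.05 = $86.56
Union dues: $1731.28 × 0.0575 = $99.55
Charity payroll deduction: $131.02
(Employer's $445.65 toward charity payroll deduction is not withheld from the employee.)
Total deductions = $77.91 + $77.91 + $78.77 + $315.09 + $23.63 + $73.58 + $1.73 + $86.56 + $99.55 + $131.02 = $965.75
Net pay = $1731.28 − $965.75 = $765.53

$765.53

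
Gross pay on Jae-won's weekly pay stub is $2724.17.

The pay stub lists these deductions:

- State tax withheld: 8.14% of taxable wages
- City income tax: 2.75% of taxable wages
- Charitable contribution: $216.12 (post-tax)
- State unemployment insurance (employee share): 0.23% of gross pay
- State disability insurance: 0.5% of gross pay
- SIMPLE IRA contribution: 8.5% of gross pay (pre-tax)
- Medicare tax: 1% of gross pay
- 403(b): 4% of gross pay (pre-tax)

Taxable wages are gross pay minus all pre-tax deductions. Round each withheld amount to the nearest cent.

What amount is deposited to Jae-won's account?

403(b): $2724.17 × 0.04 = $108.97
SIMPLE IRA contribution: $2724.17 × 0.085 = $231.55
Pre-tax total = $108.97 + $231.55 = $340.52
Taxable wages = $2724.17 − $340.52 = $2383.65
State tax withheld: $2383.65 × 0.0814 = $194.03
City income tax: $2383.65 × 0.0275 = $65.55
Medicare tax: $2724.17 × 0.01 = $27.24
State disability insurance: $2724.17 × 0.005 = $13.62
State unemployment insurance (employee share): $2724.17 × 0.0023 = $6.27
Charitable contribution: $216.12
Total deductions = $108.97 + $231.55 + $194.03 + $65.55 + $27.24 + $13.62 + $6.27 + $216.12 = $863.35
Net pay = $2724.17 − $863.35 = $1860.82

$1860.82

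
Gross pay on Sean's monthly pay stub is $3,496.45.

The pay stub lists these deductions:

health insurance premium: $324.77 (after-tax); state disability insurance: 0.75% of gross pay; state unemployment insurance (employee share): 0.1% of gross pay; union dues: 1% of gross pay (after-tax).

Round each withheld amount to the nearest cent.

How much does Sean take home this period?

$3,107.00

State disability insurance: $3,496.45 × 0.0075 = $26.22
State unemployment insurance (employee share): $3,496.45 × 0.001 = $3.50
Health insurance premium: $324.77
Union dues: $3,496.45 × 0.01 = $34.96
Total deductions = $26.22 + $3.50 + $324.77 + $34.96 = $389.45
Net pay = $3,496.45 − $389.45 = $3,107.00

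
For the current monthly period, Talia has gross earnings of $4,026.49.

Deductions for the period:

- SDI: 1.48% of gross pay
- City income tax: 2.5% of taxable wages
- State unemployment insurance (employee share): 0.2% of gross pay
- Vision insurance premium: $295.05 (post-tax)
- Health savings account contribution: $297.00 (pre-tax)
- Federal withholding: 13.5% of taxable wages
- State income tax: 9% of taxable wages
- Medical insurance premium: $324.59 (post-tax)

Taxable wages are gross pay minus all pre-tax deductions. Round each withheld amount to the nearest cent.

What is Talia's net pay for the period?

$2,109.84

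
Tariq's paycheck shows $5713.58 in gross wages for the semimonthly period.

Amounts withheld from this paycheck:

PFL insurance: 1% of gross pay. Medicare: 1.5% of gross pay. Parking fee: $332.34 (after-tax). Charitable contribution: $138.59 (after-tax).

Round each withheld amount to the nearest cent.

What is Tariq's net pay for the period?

$5099.81

Medicare: $5713.58 × 0.015 = $85.70
PFL insurance: $5713.58 × 0.01 = $57.14
Parking fee: $332.34
Charitable contribution: $138.59
Total deductions = $85.70 + $57.14 + $332.34 + $138.59 = $613.77
Net pay = $5713.58 − $613.77 = $5099.81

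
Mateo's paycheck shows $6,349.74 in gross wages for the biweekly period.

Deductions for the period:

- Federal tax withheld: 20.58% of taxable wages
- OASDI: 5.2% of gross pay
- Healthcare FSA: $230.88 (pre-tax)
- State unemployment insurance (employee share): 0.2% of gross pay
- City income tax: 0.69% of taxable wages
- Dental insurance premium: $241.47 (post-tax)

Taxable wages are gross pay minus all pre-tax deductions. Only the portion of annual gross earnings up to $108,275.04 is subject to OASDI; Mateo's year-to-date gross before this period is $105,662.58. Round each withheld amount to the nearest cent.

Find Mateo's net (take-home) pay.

Healthcare FSA: $230.88
Taxable wages = $6,349.74 − $230.88 = $6,118.86
Federal tax withheld: $6,118.86 × 0.2058 = $1,259.26
City income tax: $6,118.86 × 0.0069 = $42.22
OASDI: only $108,275.04 − $105,662.58 = $2,612.46 of this check is subject → $2,612.46 × 0.052 = $135.85
State unemployment insurance (employee share): $6,349.74 × 0.002 = $12.70
Dental insurance premium: $241.47
Total deductions = $230.88 + $1,259.26 + $42.22 + $135.85 + $12.70 + $241.47 = $1,922.38
Net pay = $6,349.74 − $1,922.38 = $4,427.36

$4,427.36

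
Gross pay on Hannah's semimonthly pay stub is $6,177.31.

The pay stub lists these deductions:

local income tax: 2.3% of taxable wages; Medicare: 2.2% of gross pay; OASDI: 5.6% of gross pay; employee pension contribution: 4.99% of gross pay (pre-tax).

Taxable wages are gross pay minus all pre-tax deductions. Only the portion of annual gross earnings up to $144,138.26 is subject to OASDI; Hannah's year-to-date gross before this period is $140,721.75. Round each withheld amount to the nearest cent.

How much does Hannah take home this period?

$5,406.85

Employee pension contribution: $6,177.31 × 0.0499 = $308.25
Taxable wages = $6,177.31 − $308.25 = $5,869.06
Local income tax: $5,869.06 × 0.023 = $134.99
OASDI: only $144,138.26 − $140,721.75 = $3,416.51 of this check is subject → $3,416.51 × 0.056 = $191.32
Medicare: $6,177.31 × 0.022 = $135.90
Total deductions = $308.25 + $134.99 + $191.32 + $135.90 = $770.46
Net pay = $6,177.31 − $770.46 = $5,406.85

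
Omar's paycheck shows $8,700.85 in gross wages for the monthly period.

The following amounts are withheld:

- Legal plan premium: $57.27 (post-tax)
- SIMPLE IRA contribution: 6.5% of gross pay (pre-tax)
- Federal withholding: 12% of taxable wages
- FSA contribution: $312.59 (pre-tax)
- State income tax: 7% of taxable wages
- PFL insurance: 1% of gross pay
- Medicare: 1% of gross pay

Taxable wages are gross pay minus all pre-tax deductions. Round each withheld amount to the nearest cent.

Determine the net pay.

FSA contribution: $312.59
SIMPLE IRA contribution: $8,700.85 × 0.065 = $565.56
Pre-tax total = $312.59 + $565.56 = $878.15
Taxable wages = $8,700.85 − $878.15 = $7,822.70
State income tax: $7,822.70 × 0.07 = $547.59
Federal withholding: $7,822.70 × 0.12 = $938.72
Medicare: $8,700.85 × 0.01 = $87.01
PFL insurance: $8,700.85 × 0.01 = $87.01
Legal plan premium: $57.27
Total deductions = $312.59 + $565.56 + $547.59 + $938.72 + $87.01 + $87.01 + $57.27 = $2,595.75
Net pay = $8,700.85 − $2,595.75 = $6,105.10

$6,105.10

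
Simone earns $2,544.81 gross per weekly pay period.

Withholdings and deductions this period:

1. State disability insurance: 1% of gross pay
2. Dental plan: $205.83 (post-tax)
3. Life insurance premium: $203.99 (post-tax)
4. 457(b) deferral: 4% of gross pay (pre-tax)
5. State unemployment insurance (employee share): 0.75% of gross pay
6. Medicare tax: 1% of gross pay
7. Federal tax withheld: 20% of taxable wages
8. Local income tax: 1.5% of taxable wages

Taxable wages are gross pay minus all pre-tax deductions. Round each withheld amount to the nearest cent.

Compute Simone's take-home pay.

$1,437.96

457(b) deferral: $2,544.81 × 0.04 = $101.79
Taxable wages = $2,544.81 − $101.79 = $2,443.02
Local income tax: $2,443.02 × 0.015 = $36.65
Federal tax withheld: $2,443.02 × 0.2 = $488.60
State disability insurance: $2,544.81 × 0.01 = $25.45
Medicare tax: $2,544.81 × 0.01 = $25.45
State unemployment insurance (employee share): $2,544.81 × 0.0075 = $19.09
Dental plan: $205.83
Life insurance premium: $203.99
Total deductions = $101.79 + $36.65 + $488.60 + $25.45 + $25.45 + $19.09 + $205.83 + $203.99 = $1,106.85
Net pay = $2,544.81 − $1,106.85 = $1,437.96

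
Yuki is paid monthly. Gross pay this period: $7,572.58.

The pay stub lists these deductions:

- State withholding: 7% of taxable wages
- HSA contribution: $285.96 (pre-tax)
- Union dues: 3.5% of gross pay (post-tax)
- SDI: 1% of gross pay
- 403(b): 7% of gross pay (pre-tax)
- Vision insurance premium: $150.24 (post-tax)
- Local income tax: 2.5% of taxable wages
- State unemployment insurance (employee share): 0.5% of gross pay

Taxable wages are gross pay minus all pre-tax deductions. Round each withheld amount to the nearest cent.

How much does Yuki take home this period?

403(b): $7,572.58 × 0.07 = $530.08
HSA contribution: $285.96
Pre-tax total = $530.08 + $285.96 = $816.04
Taxable wages = $7,572.58 − $816.04 = $6,756.54
Local income tax: $6,756.54 × 0.025 = $168.91
State withholding: $6,756.54 × 0.07 = $472.96
SDI: $7,572.58 × 0.01 = $75.73
State unemployment insurance (employee share): $7,572.58 × 0.005 = $37.86
Vision insurance premium: $150.24
Union dues: $7,572.58 × 0.035 = $265.04
Total deductions = $530.08 + $285.96 + $168.91 + $472.96 + $75.73 + $37.86 + $150.24 + $265.04 = $1,986.78
Net pay = $7,572.58 − $1,986.78 = $5,585.80

$5,585.80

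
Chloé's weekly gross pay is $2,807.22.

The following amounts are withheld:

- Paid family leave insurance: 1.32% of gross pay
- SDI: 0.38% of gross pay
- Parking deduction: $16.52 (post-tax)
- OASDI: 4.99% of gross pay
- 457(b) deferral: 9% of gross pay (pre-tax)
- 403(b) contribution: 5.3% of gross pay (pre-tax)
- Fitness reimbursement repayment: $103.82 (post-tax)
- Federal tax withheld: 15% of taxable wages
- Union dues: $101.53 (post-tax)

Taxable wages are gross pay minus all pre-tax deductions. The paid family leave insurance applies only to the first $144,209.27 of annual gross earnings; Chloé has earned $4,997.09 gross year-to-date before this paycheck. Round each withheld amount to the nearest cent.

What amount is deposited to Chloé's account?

$1,635.24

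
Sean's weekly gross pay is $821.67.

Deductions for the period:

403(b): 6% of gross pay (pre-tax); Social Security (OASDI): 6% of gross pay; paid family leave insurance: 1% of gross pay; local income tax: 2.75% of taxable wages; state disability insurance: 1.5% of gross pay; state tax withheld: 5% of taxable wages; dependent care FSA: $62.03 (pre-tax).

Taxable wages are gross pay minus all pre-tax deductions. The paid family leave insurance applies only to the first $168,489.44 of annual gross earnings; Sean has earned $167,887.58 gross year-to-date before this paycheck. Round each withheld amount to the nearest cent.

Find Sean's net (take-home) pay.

$587.64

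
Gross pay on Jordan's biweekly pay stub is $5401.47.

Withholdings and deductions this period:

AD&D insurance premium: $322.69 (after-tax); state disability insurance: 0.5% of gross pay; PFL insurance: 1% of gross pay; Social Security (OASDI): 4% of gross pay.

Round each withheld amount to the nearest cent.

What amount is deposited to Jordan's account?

PFL insurance: $5401.47 × 0.01 = $54.01
Social Security (OASDI): $5401.47 × 0.04 = $216.06
State disability insurance: $5401.47 × 0.005 = $27.01
AD&D insurance premium: $322.69
Total deductions = $54.01 + $216.06 + $27.01 + $322.69 = $619.77
Net pay = $5401.47 − $619.77 = $4781.70

$4781.70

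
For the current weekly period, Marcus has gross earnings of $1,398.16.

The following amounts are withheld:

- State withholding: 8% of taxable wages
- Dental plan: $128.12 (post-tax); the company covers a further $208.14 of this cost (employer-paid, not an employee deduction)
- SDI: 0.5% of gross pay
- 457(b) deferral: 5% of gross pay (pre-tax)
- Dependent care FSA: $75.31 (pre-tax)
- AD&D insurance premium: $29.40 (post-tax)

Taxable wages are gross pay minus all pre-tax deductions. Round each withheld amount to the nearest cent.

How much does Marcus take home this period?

$988.19

Dependent care FSA: $75.31
457(b) deferral: $1,398.16 × 0.05 = $69.91
Pre-tax total = $75.31 + $69.91 = $145.22
Taxable wages = $1,398.16 − $145.22 = $1,252.94
State withholding: $1,252.94 × 0.08 = $100.24
SDI: $1,398.16 × 0.005 = $6.99
AD&D insurance premium: $29.40
Dental plan: $128.12
(Employer's $208.14 toward dental plan is not withheld from the employee.)
Total deductions = $75.31 + $69.91 + $100.24 + $6.99 + $29.40 + $128.12 = $409.97
Net pay = $1,398.16 − $409.97 = $988.19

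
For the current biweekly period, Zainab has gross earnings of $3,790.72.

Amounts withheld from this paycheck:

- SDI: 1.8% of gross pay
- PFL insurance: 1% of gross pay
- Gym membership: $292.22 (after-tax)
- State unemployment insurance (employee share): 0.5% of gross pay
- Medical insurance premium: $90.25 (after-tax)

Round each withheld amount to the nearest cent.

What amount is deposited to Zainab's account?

$3,283.16

PFL insurance: $3,790.72 × 0.01 = $37.91
State unemployment insurance (employee share): $3,790.72 × 0.005 = $18.95
SDI: $3,790.72 × 0.018 = $68.23
Gym membership: $292.22
Medical insurance premium: $90.25
Total deductions = $37.91 + $18.95 + $68.23 + $292.22 + $90.25 = $507.56
Net pay = $3,790.72 − $507.56 = $3,283.16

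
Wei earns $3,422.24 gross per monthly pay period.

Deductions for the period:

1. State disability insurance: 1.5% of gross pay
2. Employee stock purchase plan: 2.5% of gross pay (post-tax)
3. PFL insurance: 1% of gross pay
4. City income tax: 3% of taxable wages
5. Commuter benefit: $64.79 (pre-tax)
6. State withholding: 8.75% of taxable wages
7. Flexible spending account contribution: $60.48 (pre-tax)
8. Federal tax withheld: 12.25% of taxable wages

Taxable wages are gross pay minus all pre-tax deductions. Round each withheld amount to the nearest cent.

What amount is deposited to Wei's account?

$2,334.59

Commuter benefit: $64.79
Flexible spending account contribution: $60.48
Pre-tax total = $64.79 + $60.48 = $125.27
Taxable wages = $3,422.24 − $125.27 = $3,296.97
Federal tax withheld: $3,296.97 × 0.1225 = $403.88
City income tax: $3,296.97 × 0.03 = $98.91
State withholding: $3,296.97 × 0.0875 = $288.48
State disability insurance: $3,422.24 × 0.015 = $51.33
PFL insurance: $3,422.24 × 0.01 = $34.22
Employee stock purchase plan: $3,422.24 × 0.025 = $85.56
Total deductions = $64.79 + $60.48 + $403.88 + $98.91 + $288.48 + $51.33 + $34.22 + $85.56 = $1,087.65
Net pay = $3,422.24 − $1,087.65 = $2,334.59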